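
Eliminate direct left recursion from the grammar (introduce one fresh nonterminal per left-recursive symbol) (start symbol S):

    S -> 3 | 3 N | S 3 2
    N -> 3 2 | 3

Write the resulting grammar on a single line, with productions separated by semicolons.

S is directly left-recursive.
For S: α = {3 2}, β = {3, 3 N}. Rewrite as S → β S' and S' → α S' | ε.

S -> 3 S' | 3 N S'; N -> 3 2 | 3; S' -> 3 2 S' | ε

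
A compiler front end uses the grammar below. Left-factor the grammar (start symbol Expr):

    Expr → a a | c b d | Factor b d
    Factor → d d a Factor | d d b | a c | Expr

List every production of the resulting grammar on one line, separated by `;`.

Expr → a a | c b d | Factor b d; Factor → a c | Expr | d d Factor1; Factor1 → a Factor | b

Factor has alternatives sharing prefix 'd d': factor to Factor → d d Factor1 with Factor1 → a Factor | b.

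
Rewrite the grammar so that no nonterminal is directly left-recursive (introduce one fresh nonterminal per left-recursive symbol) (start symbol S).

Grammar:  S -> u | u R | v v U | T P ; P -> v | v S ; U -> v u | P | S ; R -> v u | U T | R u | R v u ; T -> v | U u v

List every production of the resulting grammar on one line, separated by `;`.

Left recursion appears on R.
For R: α = {u, v u}, β = {v u, U T}. Rewrite as R → β R' and R' → α R' | ε.

S -> u | u R | v v U | T P; P -> v | v S; U -> v u | P | S; R -> v u R' | U T R'; T -> v | U u v; R' -> u R' | v u R' | ε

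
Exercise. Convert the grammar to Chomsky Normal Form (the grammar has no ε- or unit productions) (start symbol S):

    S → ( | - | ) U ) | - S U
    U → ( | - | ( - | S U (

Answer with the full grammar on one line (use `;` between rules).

S → ( | - | X1 Y1 | X2 Y2; U → ( | - | X3 X2 | S Y3; X1 → ); X2 → -; X3 → (; Y1 → U X1; Y2 → S U; Y3 → U X3

Introduce a nonterminal for each terminal appearing in a rule of length ≥ 2: X1 → ), X2 → -, X3 → (.
Binarize each right-hand side of length ≥ 3 by chaining fresh nonterminals (Y1, Y2, …): affected rules were S → X1 U X1; S → X2 S U; U → S U X3.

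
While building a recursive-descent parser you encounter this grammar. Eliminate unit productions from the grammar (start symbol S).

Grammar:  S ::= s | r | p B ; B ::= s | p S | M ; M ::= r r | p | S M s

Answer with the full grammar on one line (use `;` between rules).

S ::= s | r | p B; B ::= s | p S | r r | p | S M s; M ::= r r | p | S M s

Unit pairs: B ⇒* {M}.
For every A with A ⇒* B via unit rules, add B's non-unit alternatives to A; then delete every rule of the form X → Y.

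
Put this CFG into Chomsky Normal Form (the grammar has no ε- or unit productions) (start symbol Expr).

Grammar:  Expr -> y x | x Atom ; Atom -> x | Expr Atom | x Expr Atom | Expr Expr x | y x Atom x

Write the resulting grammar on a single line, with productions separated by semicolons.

Introduce a nonterminal for each terminal appearing in a rule of length ≥ 2: X1 → y, X2 → x.
Binarize each right-hand side of length ≥ 3 by chaining fresh nonterminals (Y1, Y2, …): affected rules were Atom → X2 Expr Atom; Atom → Expr Expr X2; Atom → X1 X2 Atom X2.

Expr -> X1 X2 | X2 Atom; Atom -> x | Expr Atom | X2 Y1 | Expr Y2 | X1 Y3; X1 -> y; X2 -> x; Y1 -> Expr Atom; Y2 -> Expr X2; Y3 -> X2 Y4; Y4 -> Atom X2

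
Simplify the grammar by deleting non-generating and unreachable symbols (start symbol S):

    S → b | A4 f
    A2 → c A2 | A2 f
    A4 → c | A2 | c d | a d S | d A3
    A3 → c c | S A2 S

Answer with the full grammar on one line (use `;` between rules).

S → b | A4 f; A4 → c | c d | a d S | d A3; A3 → c c

Generating nonterminals: {A3, A4, S}.
Reachable from S after that: {A3, A4, S}.
Removed useless symbols: {A2} and every production mentioning them.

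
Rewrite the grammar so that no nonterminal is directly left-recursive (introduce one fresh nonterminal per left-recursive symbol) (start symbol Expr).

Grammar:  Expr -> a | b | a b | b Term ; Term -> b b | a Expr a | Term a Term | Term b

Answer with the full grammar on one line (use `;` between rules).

Expr -> a | b | a b | b Term; Term -> b b Term1 | a Expr a Term1; Term1 -> a Term Term1 | b Term1 | epsilon

Directly left-recursive nonterminal: Term.
For Term: α = {a Term, b}, β = {b b, a Expr a}. Rewrite as Term → β Term1 and Term1 → α Term1 | ε.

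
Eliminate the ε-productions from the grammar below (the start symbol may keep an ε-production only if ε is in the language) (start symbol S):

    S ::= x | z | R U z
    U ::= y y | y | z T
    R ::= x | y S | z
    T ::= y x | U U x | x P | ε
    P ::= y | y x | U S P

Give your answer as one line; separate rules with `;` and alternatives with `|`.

S ::= x | z | R U z; U ::= y y | y | z T | z; R ::= x | y S | z; T ::= y x | U U x | x P; P ::= y | y x | U S P

Nullable set = {T}.
ε ∉ L(G), so no ε-production is kept.
Expand every rule over subsets of its nullable positions: U → z T gives z T | z.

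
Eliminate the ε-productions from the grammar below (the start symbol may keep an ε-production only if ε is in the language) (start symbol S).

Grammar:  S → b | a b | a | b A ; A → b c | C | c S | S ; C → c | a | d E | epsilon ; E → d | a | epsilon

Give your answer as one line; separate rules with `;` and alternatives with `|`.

S → b | a b | a | b A; A → b c | C | c S | S; C → c | a | d E | d; E → d | a

Nullable nonterminals: {A, C, E}.
ε ∉ L(G), so no ε-production is kept.
For each production, add variants omitting each subset of nullable occurrences: C → d E gives d E | d.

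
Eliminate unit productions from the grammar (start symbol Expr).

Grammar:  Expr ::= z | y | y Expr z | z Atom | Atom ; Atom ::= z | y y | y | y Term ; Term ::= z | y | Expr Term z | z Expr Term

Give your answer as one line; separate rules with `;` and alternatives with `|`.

Unit pairs: Expr ⇒* {Atom}.
For every A with A ⇒* B via unit rules, add B's non-unit alternatives to A; then delete every rule of the form X → Y.

Expr ::= z | y y | y | y Term | y Expr z | z Atom; Atom ::= z | y y | y | y Term; Term ::= z | y | Expr Term z | z Expr Term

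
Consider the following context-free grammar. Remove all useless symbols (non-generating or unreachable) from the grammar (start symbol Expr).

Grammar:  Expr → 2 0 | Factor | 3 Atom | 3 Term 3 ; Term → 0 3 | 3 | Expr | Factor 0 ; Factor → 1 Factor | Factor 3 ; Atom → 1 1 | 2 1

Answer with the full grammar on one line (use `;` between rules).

Expr → 2 0 | 3 Atom | 3 Term 3; Term → 0 3 | 3 | Expr; Atom → 1 1 | 2 1

Generating nonterminals: {Atom, Expr, Term}.
Reachable from Expr after that: {Atom, Expr, Term}.
Removed useless symbols: {Factor} and every production mentioning them.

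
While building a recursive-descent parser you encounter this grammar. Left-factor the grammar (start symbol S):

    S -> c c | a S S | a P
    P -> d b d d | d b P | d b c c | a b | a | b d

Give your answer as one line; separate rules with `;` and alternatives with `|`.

S has alternatives sharing prefix 'a': factor to S → a S' with S' → S S | P.
P has alternatives sharing prefix 'd b': factor to P → d b P' with P' → d d | P | c c.
P has alternatives sharing prefix 'a': factor to P → a P'' with P'' → b | ε.

S -> c c | a S'; P -> b d | d b P' | a P''; S' -> S S | P; P' -> d d | P | c c; P'' -> b | ε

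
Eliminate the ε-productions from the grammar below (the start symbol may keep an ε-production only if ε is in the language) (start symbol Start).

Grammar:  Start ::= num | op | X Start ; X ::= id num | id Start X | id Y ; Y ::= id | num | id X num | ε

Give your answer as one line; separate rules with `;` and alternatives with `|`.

Nullable set = {Y}.
ε ∉ L(G), so no ε-production is kept.
Add the nullable-subset variants: X → id Y gives id Y | id.

Start ::= num | op | X Start; X ::= id num | id Start X | id Y | id; Y ::= id | num | id X num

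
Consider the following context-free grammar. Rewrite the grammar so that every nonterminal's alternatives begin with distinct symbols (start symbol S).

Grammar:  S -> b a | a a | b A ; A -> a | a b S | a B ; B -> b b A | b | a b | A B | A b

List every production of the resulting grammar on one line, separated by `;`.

S -> a a | b S'; A -> a A'; B -> a b | b B' | A B''; S' -> a | A; A' -> ε | b S | B; B' -> b A | ε; B'' -> B | b

S has alternatives sharing prefix 'b': factor to S → b S' with S' → a | A.
A has alternatives sharing prefix 'a': factor to A → a A' with A' → ε | b S | B.
B has alternatives sharing prefix 'b': factor to B → b B' with B' → b A | ε.
B has alternatives sharing prefix 'A': factor to B → A B'' with B'' → B | b.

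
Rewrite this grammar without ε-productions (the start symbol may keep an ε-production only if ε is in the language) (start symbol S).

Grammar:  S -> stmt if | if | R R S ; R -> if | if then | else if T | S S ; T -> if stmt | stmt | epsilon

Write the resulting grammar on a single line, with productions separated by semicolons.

The nullable symbols are {T}.
ε ∉ L(G), so no ε-production is kept.
For each production, add variants omitting each subset of nullable occurrences: R → else if T gives else if T | else if.

S -> stmt if | if | R R S; R -> if | if then | else if T | else if | S S; T -> if stmt | stmt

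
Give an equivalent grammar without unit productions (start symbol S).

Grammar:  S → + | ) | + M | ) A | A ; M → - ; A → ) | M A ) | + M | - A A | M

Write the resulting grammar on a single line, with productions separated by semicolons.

Unit pairs: A ⇒* {M}; S ⇒* {A, M}.
For every A with A ⇒* B via unit rules, add B's non-unit alternatives to A; then delete every rule of the form X → Y.

S → + | ) | + M | ) A | M A ) | - A A | -; M → -; A → ) | M A ) | + M | - A A | -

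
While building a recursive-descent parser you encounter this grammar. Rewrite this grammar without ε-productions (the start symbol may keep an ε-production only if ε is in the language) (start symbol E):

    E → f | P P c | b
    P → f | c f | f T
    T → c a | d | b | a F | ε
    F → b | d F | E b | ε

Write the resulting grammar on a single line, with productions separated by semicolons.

E → f | P P c | b; P → f | c f | f T; T → c a | d | b | a F | a; F → b | d F | d | E b

Nullable nonterminals: {F, T}.
ε ∉ L(G), so no ε-production is kept.
Add the nullable-subset variants: T → a F gives a F | a. F → d F gives d F | d.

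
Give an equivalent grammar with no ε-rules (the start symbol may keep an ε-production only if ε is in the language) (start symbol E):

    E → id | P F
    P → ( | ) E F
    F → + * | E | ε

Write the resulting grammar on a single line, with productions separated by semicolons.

Nullable nonterminals: {F}.
ε ∉ L(G), so no ε-production is kept.
Expand every rule over subsets of its nullable positions: E → P F gives P F | P. P → ) E F gives ) E F | ) E.

E → id | P F | P; P → ( | ) E F | ) E; F → + * | E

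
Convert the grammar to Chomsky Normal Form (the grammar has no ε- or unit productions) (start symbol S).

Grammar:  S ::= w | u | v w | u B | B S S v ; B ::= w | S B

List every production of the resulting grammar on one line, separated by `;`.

S ::= w | u | X1 X2 | X3 B | B Y1; B ::= w | S B; X1 ::= v; X2 ::= w; X3 ::= u; Y1 ::= S Y2; Y2 ::= S X1

Introduce a nonterminal for each terminal appearing in a rule of length ≥ 2: X1 → v, X2 → w, X3 → u.
Binarize each right-hand side of length ≥ 3 by chaining fresh nonterminals (Y1, Y2, …): affected rules were S → B S S X1.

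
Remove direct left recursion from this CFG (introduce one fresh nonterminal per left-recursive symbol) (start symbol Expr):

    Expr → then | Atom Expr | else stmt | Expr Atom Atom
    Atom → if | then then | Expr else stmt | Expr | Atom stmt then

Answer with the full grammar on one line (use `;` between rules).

Expr → then Expr1 | Atom Expr Expr1 | else stmt Expr1; Atom → if Atom1 | then then Atom1 | Expr else stmt Atom1 | Expr Atom1; Expr1 → Atom Atom Expr1 | epsilon; Atom1 → stmt then Atom1 | epsilon

Left recursion appears on Expr, Atom.
For Expr: α = {Atom Atom}, β = {then, Atom Expr, else stmt}. Rewrite as Expr → β Expr1 and Expr1 → α Expr1 | ε.
For Atom: α = {stmt then}, β = {if, then then, Expr else stmt, Expr}. Rewrite as Atom → β Atom1 and Atom1 → α Atom1 | ε.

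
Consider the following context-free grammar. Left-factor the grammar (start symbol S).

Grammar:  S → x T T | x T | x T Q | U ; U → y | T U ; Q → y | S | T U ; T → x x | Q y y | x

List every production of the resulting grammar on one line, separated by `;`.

S → U | x T S'; U → y | T U; Q → y | S | T U; T → Q y y | x T'; S' → T | ε | Q; T' → x | ε

S has alternatives sharing prefix 'x T': factor to S → x T S' with S' → T | ε | Q.
T has alternatives sharing prefix 'x': factor to T → x T' with T' → x | ε.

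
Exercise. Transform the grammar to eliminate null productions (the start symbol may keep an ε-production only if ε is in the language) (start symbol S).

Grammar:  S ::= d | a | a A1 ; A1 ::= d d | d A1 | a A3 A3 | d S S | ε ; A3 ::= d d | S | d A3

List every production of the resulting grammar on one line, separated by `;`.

Nullable nonterminals: {A1}.
ε ∉ L(G), so no ε-production is kept.
Expand every rule over subsets of its nullable positions: A1 → d A1 gives d A1 | d.

S ::= d | a | a A1; A1 ::= d d | d A1 | d | a A3 A3 | d S S; A3 ::= d d | S | d A3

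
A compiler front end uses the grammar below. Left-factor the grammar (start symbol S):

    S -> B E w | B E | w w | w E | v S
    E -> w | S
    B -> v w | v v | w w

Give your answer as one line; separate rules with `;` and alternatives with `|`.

S has alternatives sharing prefix 'B E': factor to S → B E S' with S' → w | ε.
S has alternatives sharing prefix 'w': factor to S → w S'' with S'' → w | E.
B has alternatives sharing prefix 'v': factor to B → v B' with B' → w | v.

S -> v S | B E S' | w S''; E -> w | S; B -> w w | v B'; S' -> w | eps; S'' -> w | E; B' -> w | v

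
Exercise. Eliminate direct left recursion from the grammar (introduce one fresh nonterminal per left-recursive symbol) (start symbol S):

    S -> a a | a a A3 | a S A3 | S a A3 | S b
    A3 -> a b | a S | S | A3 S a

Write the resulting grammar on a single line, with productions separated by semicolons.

Left recursion appears on S, A3.
For S: α = {a A3, b}, β = {a a, a a A3, a S A3}. Rewrite as S → β S' and S' → α S' | ε.
For A3: α = {S a}, β = {a b, a S, S}. Rewrite as A3 → β A3' and A3' → α A3' | ε.

S -> a a S' | a a A3 S' | a S A3 S'; A3 -> a b A3' | a S A3' | S A3'; S' -> a A3 S' | b S' | ε; A3' -> S a A3' | ε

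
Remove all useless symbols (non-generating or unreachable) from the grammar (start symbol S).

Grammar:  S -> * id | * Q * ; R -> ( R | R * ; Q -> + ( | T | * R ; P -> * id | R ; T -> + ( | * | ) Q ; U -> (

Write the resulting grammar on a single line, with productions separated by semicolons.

Generating nonterminals: {P, Q, S, T, U}.
Reachable from S after that: {Q, S, T}.
Removed useless symbols: {P, R, U} and every production mentioning them.

S -> * id | * Q *; Q -> + ( | T; T -> + ( | * | ) Q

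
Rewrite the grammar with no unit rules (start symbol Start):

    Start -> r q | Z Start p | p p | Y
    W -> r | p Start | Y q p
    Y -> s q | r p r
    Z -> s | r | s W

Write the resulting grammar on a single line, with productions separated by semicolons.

Unit pairs: Start ⇒* {Y}.
Replace each nonterminal's rules with the union of the non-unit rules of every nonterminal it unit-derives.

Start -> r q | Z Start p | p p | s q | r p r; W -> r | p Start | Y q p; Y -> s q | r p r; Z -> s | r | s W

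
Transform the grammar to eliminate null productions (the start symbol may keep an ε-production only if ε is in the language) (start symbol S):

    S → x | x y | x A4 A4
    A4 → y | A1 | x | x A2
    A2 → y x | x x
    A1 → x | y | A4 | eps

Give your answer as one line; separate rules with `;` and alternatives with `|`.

S → x | x y | x A4 A4 | x A4; A4 → y | A1 | x | x A2; A2 → y x | x x; A1 → x | y | A4

Nullable nonterminals: {A1, A4}.
ε ∉ L(G), so no ε-production is kept.
For each production, add variants omitting each subset of nullable occurrences: S → x A4 A4 gives x A4 A4 | x A4.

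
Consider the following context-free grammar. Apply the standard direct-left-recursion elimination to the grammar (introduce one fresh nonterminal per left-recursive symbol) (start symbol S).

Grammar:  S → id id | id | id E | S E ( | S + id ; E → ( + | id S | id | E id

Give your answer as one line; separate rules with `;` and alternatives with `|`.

S → id id S' | id S' | id E S'; E → ( + E' | id S E' | id E'; S' → E ( S' | + id S' | ε; E' → id E' | ε

S, E are directly left-recursive.
For S: α = {E (, + id}, β = {id id, id, id E}. Rewrite as S → β S' and S' → α S' | ε.
For E: α = {id}, β = {( +, id S, id}. Rewrite as E → β E' and E' → α E' | ε.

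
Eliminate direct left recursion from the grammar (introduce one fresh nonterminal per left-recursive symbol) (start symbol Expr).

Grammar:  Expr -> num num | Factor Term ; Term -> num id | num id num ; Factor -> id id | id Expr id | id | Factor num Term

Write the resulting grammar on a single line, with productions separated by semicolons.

Factor is directly left-recursive.
For Factor: α = {num Term}, β = {id id, id Expr id, id}. Rewrite as Factor → β Factor1 and Factor1 → α Factor1 | ε.

Expr -> num num | Factor Term; Term -> num id | num id num; Factor -> id id Factor1 | id Expr id Factor1 | id Factor1; Factor1 -> num Term Factor1 | ε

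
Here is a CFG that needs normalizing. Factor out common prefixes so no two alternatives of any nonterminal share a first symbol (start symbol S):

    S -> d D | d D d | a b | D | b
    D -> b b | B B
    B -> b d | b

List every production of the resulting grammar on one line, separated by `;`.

S has alternatives sharing prefix 'd D': factor to S → d D S' with S' → ε | d.
B has alternatives sharing prefix 'b': factor to B → b B' with B' → d | ε.

S -> a b | D | b | d D S'; D -> b b | B B; B -> b B'; S' -> ε | d; B' -> d | ε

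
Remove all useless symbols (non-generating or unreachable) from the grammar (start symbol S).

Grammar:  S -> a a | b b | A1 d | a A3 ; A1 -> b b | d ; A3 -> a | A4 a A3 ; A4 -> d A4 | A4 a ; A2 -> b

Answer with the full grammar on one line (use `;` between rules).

Generating nonterminals: {A1, A2, A3, S}.
Reachable from S after that: {A1, A3, S}.
Removed useless symbols: {A2, A4} and every production mentioning them.

S -> a a | b b | A1 d | a A3; A1 -> b b | d; A3 -> a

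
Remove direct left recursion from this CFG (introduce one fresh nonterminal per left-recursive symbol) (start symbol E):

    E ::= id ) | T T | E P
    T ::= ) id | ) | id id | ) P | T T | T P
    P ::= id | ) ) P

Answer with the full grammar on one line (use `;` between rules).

Left recursion appears on E, T.
For E: α = {P}, β = {id ), T T}. Rewrite as E → β E' and E' → α E' | ε.
For T: α = {T, P}, β = {) id, ), id id, ) P}. Rewrite as T → β T' and T' → α T' | ε.

E ::= id ) E' | T T E'; T ::= ) id T' | ) T' | id id T' | ) P T'; P ::= id | ) ) P; E' ::= P E' | eps; T' ::= T T' | P T' | eps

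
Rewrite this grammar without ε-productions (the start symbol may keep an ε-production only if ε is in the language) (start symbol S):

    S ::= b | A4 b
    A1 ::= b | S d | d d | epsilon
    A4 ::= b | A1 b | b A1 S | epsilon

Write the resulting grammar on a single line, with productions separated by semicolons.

S ::= b | A4 b; A1 ::= b | S d | d d; A4 ::= b | A1 b | b A1 S | b S

Nullable set = {A1, A4}.
ε ∉ L(G), so no ε-production is kept.
Expand every rule over subsets of its nullable positions: A4 → b A1 S gives b A1 S | b S.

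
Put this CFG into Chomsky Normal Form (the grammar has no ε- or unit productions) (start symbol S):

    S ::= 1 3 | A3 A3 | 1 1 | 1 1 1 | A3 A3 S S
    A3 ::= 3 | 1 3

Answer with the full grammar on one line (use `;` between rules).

Introduce a nonterminal for each terminal appearing in a rule of length ≥ 2: X1 → 1, X2 → 3.
Binarize each right-hand side of length ≥ 3 by chaining fresh nonterminals (Y1, Y2, …): affected rules were S → X1 X1 X1; S → A3 A3 S S.

S ::= X1 X2 | A3 A3 | X1 X1 | X1 Y1 | A3 Y2; A3 ::= 3 | X1 X2; X1 ::= 1; X2 ::= 3; Y1 ::= X1 X1; Y2 ::= A3 Y3; Y3 ::= S S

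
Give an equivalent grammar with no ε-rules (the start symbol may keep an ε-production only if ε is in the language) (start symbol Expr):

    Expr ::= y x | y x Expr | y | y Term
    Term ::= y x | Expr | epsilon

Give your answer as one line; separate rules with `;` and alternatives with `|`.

Expr ::= y x | y x Expr | y | y Term; Term ::= y x | Expr

The nullable symbols are {Term}.
ε ∉ L(G), so no ε-production is kept.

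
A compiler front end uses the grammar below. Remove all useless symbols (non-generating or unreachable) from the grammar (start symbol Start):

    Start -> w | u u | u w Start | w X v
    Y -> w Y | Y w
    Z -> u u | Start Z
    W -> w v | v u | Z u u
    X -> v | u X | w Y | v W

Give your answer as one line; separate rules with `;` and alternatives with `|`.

Generating nonterminals: {Start, W, X, Z}.
Reachable from Start after that: {Start, W, X, Z}.
Removed useless symbols: {Y} and every production mentioning them.

Start -> w | u u | u w Start | w X v; Z -> u u | Start Z; W -> w v | v u | Z u u; X -> v | u X | v W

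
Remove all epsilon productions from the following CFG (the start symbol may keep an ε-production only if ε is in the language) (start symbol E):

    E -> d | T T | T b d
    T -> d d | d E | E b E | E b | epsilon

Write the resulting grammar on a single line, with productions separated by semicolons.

E -> d | T T | T | T b d | b d | epsilon; T -> d d | d E | d | E b E | E b | b E | b

The nullable symbols are {E, T}.
ε ∈ L(G) since E is nullable, so keep E → ε.
For each production, add variants omitting each subset of nullable occurrences: E → T T gives T T | T. E → T b d gives T b d | b d. T → d E gives d E | d. T → E b E gives E b E | E b | b E | b.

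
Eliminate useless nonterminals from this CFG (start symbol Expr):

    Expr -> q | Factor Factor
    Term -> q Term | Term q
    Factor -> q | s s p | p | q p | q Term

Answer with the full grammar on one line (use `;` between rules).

Generating nonterminals: {Expr, Factor}.
Reachable from Expr after that: {Expr, Factor}.
Removed useless symbols: {Term} and every production mentioning them.

Expr -> q | Factor Factor; Factor -> q | s s p | p | q p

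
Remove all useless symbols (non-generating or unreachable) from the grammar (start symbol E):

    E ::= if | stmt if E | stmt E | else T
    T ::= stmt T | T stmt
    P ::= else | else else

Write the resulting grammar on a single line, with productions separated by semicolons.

Generating nonterminals: {E, P}.
Reachable from E after that: {E}.
Removed useless symbols: {P, T} and every production mentioning them.

E ::= if | stmt if E | stmt E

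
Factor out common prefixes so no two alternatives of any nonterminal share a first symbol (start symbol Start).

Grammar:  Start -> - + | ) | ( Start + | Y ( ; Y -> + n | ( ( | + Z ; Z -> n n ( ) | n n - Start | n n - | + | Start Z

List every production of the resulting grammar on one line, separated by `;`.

Y has alternatives sharing prefix '+': factor to Y → + Y1 with Y1 → n | Z.
Z has alternatives sharing prefix 'n n': factor to Z → n n Z1 with Z1 → ( ) | - Start | -.
Z1 has alternatives sharing prefix '-': factor to Z1 → - Z11 with Z11 → Start | ε.

Start -> - + | ) | ( Start + | Y (; Y -> ( ( | + Y1; Z -> + | Start Z | n n Z1; Y1 -> n | Z; Z1 -> ( ) | - Z11; Z11 -> Start | eps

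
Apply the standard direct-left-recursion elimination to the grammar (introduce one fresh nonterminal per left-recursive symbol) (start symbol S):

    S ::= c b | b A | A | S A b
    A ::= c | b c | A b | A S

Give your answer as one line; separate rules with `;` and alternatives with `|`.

S, A are directly left-recursive.
For S: α = {A b}, β = {c b, b A, A}. Rewrite as S → β S' and S' → α S' | ε.
For A: α = {b, S}, β = {c, b c}. Rewrite as A → β A' and A' → α A' | ε.

S ::= c b S' | b A S' | A S'; A ::= c A' | b c A'; S' ::= A b S' | ε; A' ::= b A' | S A' | ε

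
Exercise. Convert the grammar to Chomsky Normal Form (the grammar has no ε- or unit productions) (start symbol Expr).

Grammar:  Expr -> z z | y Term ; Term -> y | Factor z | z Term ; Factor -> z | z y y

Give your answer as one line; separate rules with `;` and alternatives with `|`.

Introduce a nonterminal for each terminal appearing in a rule of length ≥ 2: X1 → z, X2 → y.
Binarize each right-hand side of length ≥ 3 by chaining fresh nonterminals (Y1, Y2, …): affected rules were Factor → X1 X2 X2.

Expr -> X1 X1 | X2 Term; Term -> y | Factor X1 | X1 Term; Factor -> z | X1 Y1; X1 -> z; X2 -> y; Y1 -> X2 X2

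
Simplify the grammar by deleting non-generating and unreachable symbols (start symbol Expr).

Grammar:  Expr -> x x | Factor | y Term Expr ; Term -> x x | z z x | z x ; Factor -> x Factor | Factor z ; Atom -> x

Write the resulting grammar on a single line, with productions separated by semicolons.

Expr -> x x | y Term Expr; Term -> x x | z z x | z x

Generating nonterminals: {Atom, Expr, Term}.
Reachable from Expr after that: {Expr, Term}.
Removed useless symbols: {Atom, Factor} and every production mentioning them.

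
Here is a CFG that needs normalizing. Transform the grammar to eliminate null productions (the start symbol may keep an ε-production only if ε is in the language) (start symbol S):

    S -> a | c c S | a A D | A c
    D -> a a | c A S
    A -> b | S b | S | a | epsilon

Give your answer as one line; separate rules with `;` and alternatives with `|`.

Nullable nonterminals: {A}.
ε ∉ L(G), so no ε-production is kept.
Expand every rule over subsets of its nullable positions: S → a A D gives a A D | a D. S → A c gives A c | c. D → c A S gives c A S | c S.

S -> a | c c S | a A D | a D | A c | c; D -> a a | c A S | c S; A -> b | S b | S | a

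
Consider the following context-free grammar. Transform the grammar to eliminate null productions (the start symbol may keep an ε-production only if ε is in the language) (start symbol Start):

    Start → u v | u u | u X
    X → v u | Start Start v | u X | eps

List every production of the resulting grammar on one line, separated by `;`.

The nullable symbols are {X}.
ε ∉ L(G), so no ε-production is kept.
Expand every rule over subsets of its nullable positions: Start → u X gives u X | u. X → u X gives u X | u.

Start → u v | u u | u X | u; X → v u | Start Start v | u X | u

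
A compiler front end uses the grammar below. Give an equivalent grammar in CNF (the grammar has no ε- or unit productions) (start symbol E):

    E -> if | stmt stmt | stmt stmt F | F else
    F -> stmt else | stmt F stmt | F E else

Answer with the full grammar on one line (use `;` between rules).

E -> if | X1 X1 | X1 Y1 | F X2; F -> X1 X2 | X1 Y2 | F Y3; X1 -> stmt; X2 -> else; Y1 -> X1 F; Y2 -> F X1; Y3 -> E X2

Introduce a nonterminal for each terminal appearing in a rule of length ≥ 2: X1 → stmt, X2 → else.
Binarize each right-hand side of length ≥ 3 by chaining fresh nonterminals (Y1, Y2, …): affected rules were E → X1 X1 F; F → X1 F X1; F → F E X2.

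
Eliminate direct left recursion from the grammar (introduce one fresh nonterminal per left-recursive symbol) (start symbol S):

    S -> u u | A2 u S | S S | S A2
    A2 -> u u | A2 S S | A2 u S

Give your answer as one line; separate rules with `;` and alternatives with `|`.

S -> u u S' | A2 u S S'; A2 -> u u A2'; S' -> S S' | A2 S' | ε; A2' -> S S A2' | u S A2' | ε

Directly left-recursive nonterminals: S, A2.
For S: α = {S, A2}, β = {u u, A2 u S}. Rewrite as S → β S' and S' → α S' | ε.
For A2: α = {S S, u S}, β = {u u}. Rewrite as A2 → β A2' and A2' → α A2' | ε.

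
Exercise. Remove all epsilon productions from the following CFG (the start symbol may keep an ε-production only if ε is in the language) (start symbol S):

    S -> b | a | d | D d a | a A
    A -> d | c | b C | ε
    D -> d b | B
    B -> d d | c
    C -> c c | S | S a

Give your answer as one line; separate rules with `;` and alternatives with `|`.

S -> b | a | d | D d a | a A; A -> d | c | b C; D -> d b | B; B -> d d | c; C -> c c | S | S a

The nullable symbols are {A}.
ε ∉ L(G), so no ε-production is kept.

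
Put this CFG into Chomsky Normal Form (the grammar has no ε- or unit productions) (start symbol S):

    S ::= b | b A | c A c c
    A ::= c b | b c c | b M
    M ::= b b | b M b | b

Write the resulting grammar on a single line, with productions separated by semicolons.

S ::= b | X1 A | X2 Y1; A ::= X2 X1 | X1 Y3 | X1 M; M ::= X1 X1 | X1 Y4 | b; X1 ::= b; X2 ::= c; Y1 ::= A Y2; Y2 ::= X2 X2; Y3 ::= X2 X2; Y4 ::= M X1

Introduce a nonterminal for each terminal appearing in a rule of length ≥ 2: X1 → b, X2 → c.
Binarize each right-hand side of length ≥ 3 by chaining fresh nonterminals (Y1, Y2, …): affected rules were S → X2 A X2 X2; A → X1 X2 X2; M → X1 M X1.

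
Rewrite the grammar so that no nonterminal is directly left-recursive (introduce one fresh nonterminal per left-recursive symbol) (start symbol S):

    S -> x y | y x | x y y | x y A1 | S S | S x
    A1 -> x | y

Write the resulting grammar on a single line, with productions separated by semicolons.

S is directly left-recursive.
For S: α = {S, x}, β = {x y, y x, x y y, x y A1}. Rewrite as S → β S' and S' → α S' | ε.

S -> x y S' | y x S' | x y y S' | x y A1 S'; A1 -> x | y; S' -> S S' | x S' | ε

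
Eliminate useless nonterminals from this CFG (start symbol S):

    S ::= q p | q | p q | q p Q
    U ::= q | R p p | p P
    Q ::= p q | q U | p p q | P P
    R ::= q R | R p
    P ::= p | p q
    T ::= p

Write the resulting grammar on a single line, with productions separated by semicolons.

S ::= q p | q | p q | q p Q; U ::= q | p P; Q ::= p q | q U | p p q | P P; P ::= p | p q

Generating nonterminals: {P, Q, S, T, U}.
Reachable from S after that: {P, Q, S, U}.
Removed useless symbols: {R, T} and every production mentioning them.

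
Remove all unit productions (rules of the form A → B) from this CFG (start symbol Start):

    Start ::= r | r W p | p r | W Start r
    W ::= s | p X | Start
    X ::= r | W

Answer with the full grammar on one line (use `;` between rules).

Start ::= r | r W p | p r | W Start r; W ::= r | r W p | p r | W Start r | s | p X; X ::= r | r W p | p r | W Start r | s | p X

Unit pairs: W ⇒* {Start}; X ⇒* {Start, W}.
For each unit pair (A, B), copy every non-unit production of B to A, then drop all unit productions.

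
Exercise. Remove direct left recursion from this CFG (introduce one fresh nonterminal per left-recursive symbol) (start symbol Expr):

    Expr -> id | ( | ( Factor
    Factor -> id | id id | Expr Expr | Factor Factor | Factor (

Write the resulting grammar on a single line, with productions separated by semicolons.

Directly left-recursive nonterminal: Factor.
For Factor: α = {Factor, (}, β = {id, id id, Expr Expr}. Rewrite as Factor → β Factor1 and Factor1 → α Factor1 | ε.

Expr -> id | ( | ( Factor; Factor -> id Factor1 | id id Factor1 | Expr Expr Factor1; Factor1 -> Factor Factor1 | ( Factor1 | ε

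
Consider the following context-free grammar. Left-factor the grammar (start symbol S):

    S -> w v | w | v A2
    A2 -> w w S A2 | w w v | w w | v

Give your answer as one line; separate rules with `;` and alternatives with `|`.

S -> v A2 | w S'; A2 -> v | w w A2'; S' -> v | ε; A2' -> S A2 | v | ε

S has alternatives sharing prefix 'w': factor to S → w S' with S' → v | ε.
A2 has alternatives sharing prefix 'w w': factor to A2 → w w A2' with A2' → S A2 | v | ε.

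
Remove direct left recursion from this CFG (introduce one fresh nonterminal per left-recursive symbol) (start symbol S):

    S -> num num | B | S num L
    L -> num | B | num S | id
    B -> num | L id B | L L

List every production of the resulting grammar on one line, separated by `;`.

S is directly left-recursive.
For S: α = {num L}, β = {num num, B}. Rewrite as S → β S' and S' → α S' | ε.

S -> num num S' | B S'; L -> num | B | num S | id; B -> num | L id B | L L; S' -> num L S' | ε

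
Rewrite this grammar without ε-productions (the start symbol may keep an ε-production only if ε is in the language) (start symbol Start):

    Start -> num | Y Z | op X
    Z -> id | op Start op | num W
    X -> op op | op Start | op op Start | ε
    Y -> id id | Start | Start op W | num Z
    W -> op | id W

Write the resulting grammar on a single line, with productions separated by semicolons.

Start -> num | Y Z | op X | op; Z -> id | op Start op | num W; X -> op op | op Start | op op Start; Y -> id id | Start | Start op W | num Z; W -> op | id W

Nullable set = {X}.
ε ∉ L(G), so no ε-production is kept.
Add the nullable-subset variants: Start → op X gives op X | op.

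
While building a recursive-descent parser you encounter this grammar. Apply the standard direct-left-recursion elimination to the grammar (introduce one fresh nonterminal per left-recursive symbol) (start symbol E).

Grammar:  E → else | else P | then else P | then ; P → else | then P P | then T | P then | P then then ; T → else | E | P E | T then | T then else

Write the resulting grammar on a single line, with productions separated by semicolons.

E → else | else P | then else P | then; P → else P' | then P P P' | then T P'; T → else T' | E T' | P E T'; P' → then P' | then then P' | eps; T' → then T' | then else T' | eps

P, T are directly left-recursive.
For P: α = {then, then then}, β = {else, then P P, then T}. Rewrite as P → β P' and P' → α P' | ε.
For T: α = {then, then else}, β = {else, E, P E}. Rewrite as T → β T' and T' → α T' | ε.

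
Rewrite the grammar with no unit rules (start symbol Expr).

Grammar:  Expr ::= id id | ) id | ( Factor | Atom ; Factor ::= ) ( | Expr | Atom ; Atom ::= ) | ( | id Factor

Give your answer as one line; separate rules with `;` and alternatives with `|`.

Unit pairs: Expr ⇒* {Atom}; Factor ⇒* {Atom, Expr}.
For every A with A ⇒* B via unit rules, add B's non-unit alternatives to A; then delete every rule of the form X → Y.

Expr ::= ) | ( | id Factor | id id | ) id | ( Factor; Factor ::= ) | ( | id Factor | ) ( | id id | ) id | ( Factor; Atom ::= ) | ( | id Factor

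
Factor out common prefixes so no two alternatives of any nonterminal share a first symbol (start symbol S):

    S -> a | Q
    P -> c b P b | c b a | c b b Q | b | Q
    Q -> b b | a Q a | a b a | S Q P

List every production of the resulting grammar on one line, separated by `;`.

P has alternatives sharing prefix 'c b': factor to P → c b P' with P' → P b | a | b Q.
Q has alternatives sharing prefix 'a': factor to Q → a Q' with Q' → Q a | b a.

S -> a | Q; P -> b | Q | c b P'; Q -> b b | S Q P | a Q'; P' -> P b | a | b Q; Q' -> Q a | b a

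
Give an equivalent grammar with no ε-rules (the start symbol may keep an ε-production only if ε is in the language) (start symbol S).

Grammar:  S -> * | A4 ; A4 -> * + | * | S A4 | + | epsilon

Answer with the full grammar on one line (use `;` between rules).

S -> * | A4 | epsilon; A4 -> * + | * | S A4 | S | +

Nullable nonterminals: {A4, S}.
ε ∈ L(G) since S is nullable, so keep S → ε.
For each production, add variants omitting each subset of nullable occurrences: A4 → S A4 gives S A4 | S.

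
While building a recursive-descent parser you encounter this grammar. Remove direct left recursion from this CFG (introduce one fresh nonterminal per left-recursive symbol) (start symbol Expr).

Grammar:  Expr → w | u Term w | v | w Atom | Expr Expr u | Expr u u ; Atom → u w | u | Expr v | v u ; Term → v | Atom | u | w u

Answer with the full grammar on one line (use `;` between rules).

Expr → w Expr1 | u Term w Expr1 | v Expr1 | w Atom Expr1; Atom → u w | u | Expr v | v u; Term → v | Atom | u | w u; Expr1 → Expr u Expr1 | u u Expr1 | ε

Left recursion appears on Expr.
For Expr: α = {Expr u, u u}, β = {w, u Term w, v, w Atom}. Rewrite as Expr → β Expr1 and Expr1 → α Expr1 | ε.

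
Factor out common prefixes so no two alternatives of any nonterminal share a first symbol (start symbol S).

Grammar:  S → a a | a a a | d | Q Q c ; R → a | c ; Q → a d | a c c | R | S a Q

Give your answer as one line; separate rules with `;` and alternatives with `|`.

S has alternatives sharing prefix 'a a': factor to S → a a S' with S' → ε | a.
Q has alternatives sharing prefix 'a': factor to Q → a Q' with Q' → d | c c.

S → d | Q Q c | a a S'; R → a | c; Q → R | S a Q | a Q'; S' → eps | a; Q' → d | c c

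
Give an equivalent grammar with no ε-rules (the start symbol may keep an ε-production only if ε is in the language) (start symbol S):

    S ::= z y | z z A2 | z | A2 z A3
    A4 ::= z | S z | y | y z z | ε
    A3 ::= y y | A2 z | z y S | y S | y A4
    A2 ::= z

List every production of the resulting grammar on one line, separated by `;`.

S ::= z y | z z A2 | z | A2 z A3; A4 ::= z | S z | y | y z z; A3 ::= y y | A2 z | z y S | y S | y A4 | y; A2 ::= z

Nullable nonterminals: {A4}.
ε ∉ L(G), so no ε-production is kept.
For each production, add variants omitting each subset of nullable occurrences: A3 → y A4 gives y A4 | y.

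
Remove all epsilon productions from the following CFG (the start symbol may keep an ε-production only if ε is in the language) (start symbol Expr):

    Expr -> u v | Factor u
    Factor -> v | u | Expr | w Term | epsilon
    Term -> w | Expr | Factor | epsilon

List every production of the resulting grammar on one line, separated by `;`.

Expr -> u v | Factor u | u; Factor -> v | u | Expr | w Term | w; Term -> w | Expr | Factor

Nullable set = {Factor, Term}.
ε ∉ L(G), so no ε-production is kept.
For each production, add variants omitting each subset of nullable occurrences: Expr → Factor u gives Factor u | u. Factor → w Term gives w Term | w.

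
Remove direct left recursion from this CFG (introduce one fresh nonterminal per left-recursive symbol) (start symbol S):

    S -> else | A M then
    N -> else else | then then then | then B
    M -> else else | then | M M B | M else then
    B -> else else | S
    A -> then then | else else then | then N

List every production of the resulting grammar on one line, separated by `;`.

Left recursion appears on M.
For M: α = {M B, else then}, β = {else else, then}. Rewrite as M → β M' and M' → α M' | ε.

S -> else | A M then; N -> else else | then then then | then B; M -> else else M' | then M'; B -> else else | S; A -> then then | else else then | then N; M' -> M B M' | else then M' | epsilon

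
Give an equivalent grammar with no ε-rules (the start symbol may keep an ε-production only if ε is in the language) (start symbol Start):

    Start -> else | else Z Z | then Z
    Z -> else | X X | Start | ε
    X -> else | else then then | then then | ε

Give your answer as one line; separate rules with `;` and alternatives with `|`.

Nullable set = {X, Z}.
ε ∉ L(G), so no ε-production is kept.
Expand every rule over subsets of its nullable positions: Start → else Z Z gives else Z Z | else Z. Start → then Z gives then Z | then. Z → X X gives X X | X.

Start -> else | else Z Z | else Z | then Z | then; Z -> else | X X | X | Start; X -> else | else then then | then then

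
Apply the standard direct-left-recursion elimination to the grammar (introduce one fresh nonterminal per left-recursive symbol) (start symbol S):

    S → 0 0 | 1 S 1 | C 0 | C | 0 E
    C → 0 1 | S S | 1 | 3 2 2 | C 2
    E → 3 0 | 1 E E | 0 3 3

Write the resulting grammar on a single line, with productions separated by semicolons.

S → 0 0 | 1 S 1 | C 0 | C | 0 E; C → 0 1 C' | S S C' | 1 C' | 3 2 2 C'; E → 3 0 | 1 E E | 0 3 3; C' → 2 C' | epsilon

C is directly left-recursive.
For C: α = {2}, β = {0 1, S S, 1, 3 2 2}. Rewrite as C → β C' and C' → α C' | ε.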